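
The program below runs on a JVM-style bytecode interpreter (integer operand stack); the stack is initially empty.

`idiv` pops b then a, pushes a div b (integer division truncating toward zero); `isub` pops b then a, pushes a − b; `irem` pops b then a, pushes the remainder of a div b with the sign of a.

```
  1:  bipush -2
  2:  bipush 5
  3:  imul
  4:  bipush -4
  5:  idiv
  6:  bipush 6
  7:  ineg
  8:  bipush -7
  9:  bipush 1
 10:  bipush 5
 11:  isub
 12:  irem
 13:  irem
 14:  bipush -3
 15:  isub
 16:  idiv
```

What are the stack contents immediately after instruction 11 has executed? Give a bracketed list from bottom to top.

[2, -6, -7, -4]

bipush -2 -> [-2]
bipush 5  -> [-2, 5]
imul      -> [-10]
bipush -4 -> [-10, -4]
idiv      -> [2]
bipush 6  -> [2, 6]
ineg      -> [2, -6]
bipush -7 -> [2, -6, -7]
bipush 1  -> [2, -6, -7, 1]
bipush 5  -> [2, -6, -7, 1, 5]
isub      -> [2, -6, -7, -4]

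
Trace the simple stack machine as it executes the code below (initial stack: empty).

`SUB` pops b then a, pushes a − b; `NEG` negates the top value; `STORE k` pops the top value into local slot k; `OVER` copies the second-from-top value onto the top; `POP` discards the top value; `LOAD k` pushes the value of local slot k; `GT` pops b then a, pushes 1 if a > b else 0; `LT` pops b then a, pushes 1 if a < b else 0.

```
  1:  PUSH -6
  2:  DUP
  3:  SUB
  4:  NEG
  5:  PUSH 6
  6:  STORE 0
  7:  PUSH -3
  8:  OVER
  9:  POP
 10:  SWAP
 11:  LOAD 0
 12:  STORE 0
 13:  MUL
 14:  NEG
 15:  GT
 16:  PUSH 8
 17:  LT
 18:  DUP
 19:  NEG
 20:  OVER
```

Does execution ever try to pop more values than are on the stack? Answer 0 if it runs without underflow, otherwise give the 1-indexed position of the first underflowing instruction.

PUSH -6  [-6]
DUP      [-6, -6]
SUB      [0]
NEG      [0]
PUSH 6   [0, 6]
STORE 0  [0]
PUSH -3  [0, -3]
OVER     [0, -3, 0]
POP      [0, -3]
SWAP     [-3, 0]
LOAD 0   [-3, 0, 6]
STORE 0  [-3, 0]
MUL      [0]
NEG      [0]
GT  — needs 2 operands, stack has 1 → underflow

15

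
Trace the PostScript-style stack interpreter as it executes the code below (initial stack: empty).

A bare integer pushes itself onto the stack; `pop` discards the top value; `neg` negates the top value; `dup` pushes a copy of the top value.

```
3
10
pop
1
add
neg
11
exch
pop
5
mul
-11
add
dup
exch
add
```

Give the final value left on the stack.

3     [3]
10    [3, 10]
pop   [3]
1     [3, 1]
add   [4]
neg   [-4]
11    [-4, 11]
exch  [11, -4]
pop   [11]
5     [11, 5]
mul   [55]
-11   [55, -11]
add   [44]
dup   [44, 44]
exch  [44, 44]
add   [88]

88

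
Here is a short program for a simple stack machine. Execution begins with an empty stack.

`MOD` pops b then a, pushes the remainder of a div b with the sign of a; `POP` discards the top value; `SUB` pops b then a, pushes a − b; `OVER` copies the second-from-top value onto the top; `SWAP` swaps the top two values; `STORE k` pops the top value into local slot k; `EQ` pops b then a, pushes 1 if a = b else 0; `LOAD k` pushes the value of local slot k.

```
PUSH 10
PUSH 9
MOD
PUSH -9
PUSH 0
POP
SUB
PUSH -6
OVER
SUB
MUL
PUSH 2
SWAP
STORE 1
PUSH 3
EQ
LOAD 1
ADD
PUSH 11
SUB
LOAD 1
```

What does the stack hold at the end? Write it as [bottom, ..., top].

[-171, -160]

PUSH 10 : [10]
PUSH 9  : [10, 9]
MOD     : [1]
PUSH -9 : [1, -9]
PUSH 0  : [1, -9, 0]
POP     : [1, -9]
SUB     : [10]
PUSH -6 : [10, -6]
OVER    : [10, -6, 10]
SUB     : [10, -16]
MUL     : [-160]
PUSH 2  : [-160, 2]
SWAP    : [2, -160]
STORE 1 : [2]
PUSH 3  : [2, 3]
EQ      : [0]
LOAD 1  : [0, -160]
ADD     : [-160]
PUSH 11 : [-160, 11]
SUB     : [-171]
LOAD 1  : [-171, -160]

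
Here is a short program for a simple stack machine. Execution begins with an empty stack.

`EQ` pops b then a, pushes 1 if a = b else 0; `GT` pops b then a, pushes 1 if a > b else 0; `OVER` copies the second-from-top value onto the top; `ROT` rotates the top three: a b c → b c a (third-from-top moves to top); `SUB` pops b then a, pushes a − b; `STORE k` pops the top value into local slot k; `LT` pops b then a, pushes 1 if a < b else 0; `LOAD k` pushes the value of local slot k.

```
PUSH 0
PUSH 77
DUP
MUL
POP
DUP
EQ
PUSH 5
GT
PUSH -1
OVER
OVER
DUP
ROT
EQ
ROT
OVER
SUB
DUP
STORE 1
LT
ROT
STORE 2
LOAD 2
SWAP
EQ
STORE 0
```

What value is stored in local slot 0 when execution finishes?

1

PUSH 0  → 0
PUSH 77 → 0 77
DUP     → 0 77 77
MUL     → 0 5929
POP     → 0
DUP     → 0 0
EQ      → 1
PUSH 5  → 1 5
GT      → 0
PUSH -1 → 0 -1
OVER    → 0 -1 0
OVER    → 0 -1 0 -1
DUP     → 0 -1 0 -1 -1
ROT     → 0 -1 -1 -1 0
EQ      → 0 -1 -1 0
ROT     → 0 -1 0 -1
OVER    → 0 -1 0 -1 0
SUB     → 0 -1 0 -1
DUP     → 0 -1 0 -1 -1
STORE 1 → 0 -1 0 -1
LT      → 0 -1 0
ROT     → -1 0 0
STORE 2 → -1 0
LOAD 2  → -1 0 0
SWAP    → -1 0 0
EQ      → -1 1
STORE 0 → -1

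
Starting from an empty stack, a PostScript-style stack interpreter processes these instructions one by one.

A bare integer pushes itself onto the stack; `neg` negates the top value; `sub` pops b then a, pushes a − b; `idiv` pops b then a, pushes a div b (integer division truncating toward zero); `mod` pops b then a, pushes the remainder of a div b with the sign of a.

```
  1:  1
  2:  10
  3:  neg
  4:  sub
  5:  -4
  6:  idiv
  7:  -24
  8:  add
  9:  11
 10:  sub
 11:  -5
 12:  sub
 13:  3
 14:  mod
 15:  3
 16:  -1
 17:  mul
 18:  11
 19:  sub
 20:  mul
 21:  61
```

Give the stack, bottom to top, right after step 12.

[-32]

1    → [1]
10   → [1, 10]
neg  → [1, -10]
sub  → [11]
-4   → [11, -4]
idiv → [-2]
-24  → [-2, -24]
add  → [-26]
11   → [-26, 11]
sub  → [-37]
-5   → [-37, -5]
sub  → [-32]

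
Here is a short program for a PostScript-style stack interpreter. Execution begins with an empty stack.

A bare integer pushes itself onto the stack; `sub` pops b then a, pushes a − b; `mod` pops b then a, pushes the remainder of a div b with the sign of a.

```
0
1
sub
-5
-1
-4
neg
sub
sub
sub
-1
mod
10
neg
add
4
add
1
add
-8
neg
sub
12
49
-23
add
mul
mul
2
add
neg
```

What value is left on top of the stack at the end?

4054

0    0
1    0 1
sub  -1
-5   -1 -5
-1   -1 -5 -1
-4   -1 -5 -1 -4
neg  -1 -5 -1 4
sub  -1 -5 -5
sub  -1 0
sub  -1
-1   -1 -1
mod  0
10   0 10
neg  0 -10
add  -10
4    -10 4
add  -6
1    -6 1
add  -5
-8   -5 -8
neg  -5 8
sub  -13
12   -13 12
49   -13 12 49
-23  -13 12 49 -23
add  -13 12 26
mul  -13 312
mul  -4056
2    -4056 2
add  -4054
neg  4054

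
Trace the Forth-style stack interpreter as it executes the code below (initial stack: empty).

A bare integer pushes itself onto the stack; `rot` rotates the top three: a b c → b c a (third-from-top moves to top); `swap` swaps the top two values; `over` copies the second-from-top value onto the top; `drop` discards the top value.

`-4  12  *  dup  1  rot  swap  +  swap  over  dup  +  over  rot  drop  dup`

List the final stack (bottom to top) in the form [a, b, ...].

-4   : [-4]
12   : [-4, 12]
*    : [-48]
dup  : [-48, -48]
1    : [-48, -48, 1]
rot  : [-48, 1, -48]
swap : [-48, -48, 1]
+    : [-48, -47]
swap : [-47, -48]
over : [-47, -48, -47]
dup  : [-47, -48, -47, -47]
+    : [-47, -48, -94]
over : [-47, -48, -94, -48]
rot  : [-47, -94, -48, -48]
drop : [-47, -94, -48]
dup  : [-47, -94, -48, -48]

[-47, -94, -48, -48]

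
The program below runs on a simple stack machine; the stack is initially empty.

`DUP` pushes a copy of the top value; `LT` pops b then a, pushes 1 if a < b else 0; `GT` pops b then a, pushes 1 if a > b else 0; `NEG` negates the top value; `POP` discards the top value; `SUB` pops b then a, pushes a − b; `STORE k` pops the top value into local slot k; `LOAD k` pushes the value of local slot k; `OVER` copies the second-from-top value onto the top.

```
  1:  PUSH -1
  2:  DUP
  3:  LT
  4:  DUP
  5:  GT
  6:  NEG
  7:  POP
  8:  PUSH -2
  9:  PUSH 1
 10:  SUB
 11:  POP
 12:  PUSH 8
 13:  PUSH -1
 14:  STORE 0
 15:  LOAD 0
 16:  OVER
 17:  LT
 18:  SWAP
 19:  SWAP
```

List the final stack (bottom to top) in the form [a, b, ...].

PUSH -1 : -1
DUP     : -1 -1
LT      : 0
DUP     : 0 0
GT      : 0
NEG     : 0
POP     : (empty)
PUSH -2 : -2
PUSH 1  : -2 1
SUB     : -3
POP     : (empty)
PUSH 8  : 8
PUSH -1 : 8 -1
STORE 0 : 8
LOAD 0  : 8 -1
OVER    : 8 -1 8
LT      : 8 1
SWAP    : 1 8
SWAP    : 8 1

[8, 1]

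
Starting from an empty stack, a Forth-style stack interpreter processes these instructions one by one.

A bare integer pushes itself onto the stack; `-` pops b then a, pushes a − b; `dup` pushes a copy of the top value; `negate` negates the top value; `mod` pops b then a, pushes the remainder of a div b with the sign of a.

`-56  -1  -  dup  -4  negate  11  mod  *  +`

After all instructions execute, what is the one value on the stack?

-275

-56    -> [-56]
-1     -> [-56, -1]
-      -> [-55]
dup    -> [-55, -55]
-4     -> [-55, -55, -4]
negate -> [-55, -55, 4]
11     -> [-55, -55, 4, 11]
mod    -> [-55, -55, 4]
*      -> [-55, -220]
+      -> [-275]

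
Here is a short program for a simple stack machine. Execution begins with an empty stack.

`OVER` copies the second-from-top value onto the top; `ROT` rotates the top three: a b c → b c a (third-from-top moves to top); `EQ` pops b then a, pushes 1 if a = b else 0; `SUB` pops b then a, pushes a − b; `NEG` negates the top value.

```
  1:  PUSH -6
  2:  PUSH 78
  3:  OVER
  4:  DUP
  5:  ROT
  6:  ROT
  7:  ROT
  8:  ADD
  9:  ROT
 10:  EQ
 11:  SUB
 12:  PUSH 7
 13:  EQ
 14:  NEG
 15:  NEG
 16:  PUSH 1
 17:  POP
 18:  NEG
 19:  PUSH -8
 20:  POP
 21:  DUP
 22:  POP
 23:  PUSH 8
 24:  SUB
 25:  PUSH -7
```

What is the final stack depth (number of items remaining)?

PUSH -6 → -6
PUSH 78 → -6 78
OVER    → -6 78 -6
DUP     → -6 78 -6 -6
ROT     → -6 -6 -6 78
ROT     → -6 -6 78 -6
ROT     → -6 78 -6 -6
ADD     → -6 78 -12
ROT     → 78 -12 -6
EQ      → 78 0
SUB     → 78
PUSH 7  → 78 7
EQ      → 0
NEG     → 0
NEG     → 0
PUSH 1  → 0 1
POP     → 0
NEG     → 0
PUSH -8 → 0 -8
POP     → 0
DUP     → 0 0
POP     → 0
PUSH 8  → 0 8
SUB     → -8
PUSH -7 → -8 -7

2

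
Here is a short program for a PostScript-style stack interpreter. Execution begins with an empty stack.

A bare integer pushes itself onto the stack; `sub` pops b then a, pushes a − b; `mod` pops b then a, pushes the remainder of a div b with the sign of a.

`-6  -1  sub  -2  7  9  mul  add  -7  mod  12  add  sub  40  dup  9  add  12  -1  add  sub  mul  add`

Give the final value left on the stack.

-6  -> [-6]
-1  -> [-6, -1]
sub -> [-5]
-2  -> [-5, -2]
7   -> [-5, -2, 7]
9   -> [-5, -2, 7, 9]
mul -> [-5, -2, 63]
add -> [-5, 61]
-7  -> [-5, 61, -7]
mod -> [-5, 5]
12  -> [-5, 5, 12]
add -> [-5, 17]
sub -> [-22]
40  -> [-22, 40]
dup -> [-22, 40, 40]
9   -> [-22, 40, 40, 9]
add -> [-22, 40, 49]
12  -> [-22, 40, 49, 12]
-1  -> [-22, 40, 49, 12, -1]
add -> [-22, 40, 49, 11]
sub -> [-22, 40, 38]
mul -> [-22, 1520]
add -> [1498]

1498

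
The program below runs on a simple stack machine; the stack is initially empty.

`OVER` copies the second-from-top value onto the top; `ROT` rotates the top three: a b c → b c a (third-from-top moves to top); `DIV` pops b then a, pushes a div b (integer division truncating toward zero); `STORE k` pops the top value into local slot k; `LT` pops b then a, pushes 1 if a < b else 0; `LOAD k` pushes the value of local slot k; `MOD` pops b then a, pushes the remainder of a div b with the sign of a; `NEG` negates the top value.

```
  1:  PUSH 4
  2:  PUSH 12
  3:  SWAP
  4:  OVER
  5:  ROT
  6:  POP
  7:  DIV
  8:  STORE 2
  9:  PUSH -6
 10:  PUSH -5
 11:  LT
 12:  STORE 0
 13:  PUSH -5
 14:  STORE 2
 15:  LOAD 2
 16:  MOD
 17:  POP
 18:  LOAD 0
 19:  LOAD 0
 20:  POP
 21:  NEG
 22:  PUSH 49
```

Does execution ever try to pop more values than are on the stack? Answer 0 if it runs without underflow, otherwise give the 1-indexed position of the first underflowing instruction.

16

PUSH 4  : 4
PUSH 12 : 4 12
SWAP    : 12 4
OVER    : 12 4 12
ROT     : 4 12 12
POP     : 4 12
DIV     : 0
STORE 2 : (empty)
PUSH -6 : -6
PUSH -5 : -6 -5
LT      : 1
STORE 0 : (empty)
PUSH -5 : -5
STORE 2 : (empty)
LOAD 2  : -5
MOD  — needs 2 operands, stack has 1 → underflow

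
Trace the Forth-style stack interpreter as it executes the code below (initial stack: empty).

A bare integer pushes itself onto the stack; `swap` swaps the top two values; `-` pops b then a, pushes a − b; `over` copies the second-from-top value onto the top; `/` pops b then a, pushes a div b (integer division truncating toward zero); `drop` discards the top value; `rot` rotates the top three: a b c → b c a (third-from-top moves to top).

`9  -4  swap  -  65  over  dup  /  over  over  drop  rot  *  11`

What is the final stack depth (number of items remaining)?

4

9    : 9
-4   : 9 -4
swap : -4 9
-    : -13
65   : -13 65
over : -13 65 -13
dup  : -13 65 -13 -13
/    : -13 65 1
over : -13 65 1 65
over : -13 65 1 65 1
drop : -13 65 1 65
rot  : -13 1 65 65
*    : -13 1 4225
11   : -13 1 4225 11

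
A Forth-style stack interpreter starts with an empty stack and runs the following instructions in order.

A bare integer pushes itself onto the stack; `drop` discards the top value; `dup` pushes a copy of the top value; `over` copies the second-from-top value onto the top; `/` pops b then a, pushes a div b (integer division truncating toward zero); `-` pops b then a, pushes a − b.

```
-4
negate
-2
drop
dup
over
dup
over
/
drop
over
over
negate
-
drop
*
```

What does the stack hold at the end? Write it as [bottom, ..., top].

[4, 16]

-4     -> [-4]
negate -> [4]
-2     -> [4, -2]
drop   -> [4]
dup    -> [4, 4]
over   -> [4, 4, 4]
dup    -> [4, 4, 4, 4]
over   -> [4, 4, 4, 4, 4]
/      -> [4, 4, 4, 1]
drop   -> [4, 4, 4]
over   -> [4, 4, 4, 4]
over   -> [4, 4, 4, 4, 4]
negate -> [4, 4, 4, 4, -4]
-      -> [4, 4, 4, 8]
drop   -> [4, 4, 4]
*      -> [4, 16]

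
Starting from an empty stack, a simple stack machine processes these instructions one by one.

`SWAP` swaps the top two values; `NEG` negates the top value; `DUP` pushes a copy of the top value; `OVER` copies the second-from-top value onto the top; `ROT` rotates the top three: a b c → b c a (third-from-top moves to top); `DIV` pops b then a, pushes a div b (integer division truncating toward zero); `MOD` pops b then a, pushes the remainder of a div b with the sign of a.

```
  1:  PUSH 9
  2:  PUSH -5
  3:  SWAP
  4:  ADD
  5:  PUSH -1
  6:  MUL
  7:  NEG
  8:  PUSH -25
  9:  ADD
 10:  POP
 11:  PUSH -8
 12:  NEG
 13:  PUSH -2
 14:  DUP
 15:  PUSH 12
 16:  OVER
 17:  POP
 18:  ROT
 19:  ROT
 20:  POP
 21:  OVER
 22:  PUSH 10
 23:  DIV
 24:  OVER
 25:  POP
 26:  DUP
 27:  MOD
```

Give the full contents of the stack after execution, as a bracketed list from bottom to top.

[8, 12, -2, 0]

PUSH 9   -> [9]
PUSH -5  -> [9, -5]
SWAP     -> [-5, 9]
ADD      -> [4]
PUSH -1  -> [4, -1]
MUL      -> [-4]
NEG      -> [4]
PUSH -25 -> [4, -25]
ADD      -> [-21]
POP      -> []
PUSH -8  -> [-8]
NEG      -> [8]
PUSH -2  -> [8, -2]
DUP      -> [8, -2, -2]
PUSH 12  -> [8, -2, -2, 12]
OVER     -> [8, -2, -2, 12, -2]
POP      -> [8, -2, -2, 12]
ROT      -> [8, -2, 12, -2]
ROT      -> [8, 12, -2, -2]
POP      -> [8, 12, -2]
OVER     -> [8, 12, -2, 12]
PUSH 10  -> [8, 12, -2, 12, 10]
DIV      -> [8, 12, -2, 1]
OVER     -> [8, 12, -2, 1, -2]
POP      -> [8, 12, -2, 1]
DUP      -> [8, 12, -2, 1, 1]
MOD      -> [8, 12, -2, 0]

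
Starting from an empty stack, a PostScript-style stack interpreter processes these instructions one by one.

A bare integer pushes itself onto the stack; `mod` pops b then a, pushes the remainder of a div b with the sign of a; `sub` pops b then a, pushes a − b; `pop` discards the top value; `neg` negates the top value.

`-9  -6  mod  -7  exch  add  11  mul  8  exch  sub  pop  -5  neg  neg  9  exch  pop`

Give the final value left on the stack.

-9   : -9
-6   : -9 -6
mod  : -3
-7   : -3 -7
exch : -7 -3
add  : -10
11   : -10 11
mul  : -110
8    : -110 8
exch : 8 -110
sub  : 118
pop  : (empty)
-5   : -5
neg  : 5
neg  : -5
9    : -5 9
exch : 9 -5
pop  : 9

9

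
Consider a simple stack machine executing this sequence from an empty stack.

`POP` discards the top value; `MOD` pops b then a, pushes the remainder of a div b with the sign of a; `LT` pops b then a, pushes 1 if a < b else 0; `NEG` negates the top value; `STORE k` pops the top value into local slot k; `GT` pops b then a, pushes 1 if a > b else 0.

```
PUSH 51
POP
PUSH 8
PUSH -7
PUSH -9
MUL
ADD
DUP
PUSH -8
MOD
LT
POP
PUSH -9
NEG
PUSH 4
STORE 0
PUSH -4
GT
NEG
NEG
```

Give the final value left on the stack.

1

PUSH 51 → 51
POP     → (empty)
PUSH 8  → 8
PUSH -7 → 8 -7
PUSH -9 → 8 -7 -9
MUL     → 8 63
ADD     → 71
DUP     → 71 71
PUSH -8 → 71 71 -8
MOD     → 71 7
LT      → 0
POP     → (empty)
PUSH -9 → -9
NEG     → 9
PUSH 4  → 9 4
STORE 0 → 9
PUSH -4 → 9 -4
GT      → 1
NEG     → -1
NEG     → 1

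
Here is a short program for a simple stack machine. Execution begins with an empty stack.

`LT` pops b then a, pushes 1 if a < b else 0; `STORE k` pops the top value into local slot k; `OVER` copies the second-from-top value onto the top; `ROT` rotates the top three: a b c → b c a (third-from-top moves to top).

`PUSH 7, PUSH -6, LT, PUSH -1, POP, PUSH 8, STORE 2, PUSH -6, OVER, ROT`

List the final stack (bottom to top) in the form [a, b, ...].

[-6, 0, 0]

PUSH 7  → 7
PUSH -6 → 7 -6
LT      → 0
PUSH -1 → 0 -1
POP     → 0
PUSH 8  → 0 8
STORE 2 → 0
PUSH -6 → 0 -6
OVER    → 0 -6 0
ROT     → -6 0 0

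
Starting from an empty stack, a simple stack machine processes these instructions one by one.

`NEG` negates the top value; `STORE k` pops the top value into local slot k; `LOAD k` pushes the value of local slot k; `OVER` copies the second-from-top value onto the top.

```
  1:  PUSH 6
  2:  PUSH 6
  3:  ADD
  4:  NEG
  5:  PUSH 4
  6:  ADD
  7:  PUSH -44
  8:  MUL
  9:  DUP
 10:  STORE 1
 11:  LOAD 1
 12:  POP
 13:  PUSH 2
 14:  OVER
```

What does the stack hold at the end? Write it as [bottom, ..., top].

PUSH 6   → [6]
PUSH 6   → [6, 6]
ADD      → [12]
NEG      → [-12]
PUSH 4   → [-12, 4]
ADD      → [-8]
PUSH -44 → [-8, -44]
MUL      → [352]
DUP      → [352, 352]
STORE 1  → [352]
LOAD 1   → [352, 352]
POP      → [352]
PUSH 2   → [352, 2]
OVER     → [352, 2, 352]

[352, 2, 352]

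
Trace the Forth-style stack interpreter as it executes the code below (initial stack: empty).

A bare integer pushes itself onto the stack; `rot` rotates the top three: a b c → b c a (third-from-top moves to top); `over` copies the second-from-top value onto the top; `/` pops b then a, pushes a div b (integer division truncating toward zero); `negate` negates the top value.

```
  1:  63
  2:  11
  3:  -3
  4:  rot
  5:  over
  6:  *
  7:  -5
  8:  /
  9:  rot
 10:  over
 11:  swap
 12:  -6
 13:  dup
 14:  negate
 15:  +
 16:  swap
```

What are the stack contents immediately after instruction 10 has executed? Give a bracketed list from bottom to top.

[-3, 37, 11, 37]

63    [63]
11    [63, 11]
-3    [63, 11, -3]
rot   [11, -3, 63]
over  [11, -3, 63, -3]
*     [11, -3, -189]
-5    [11, -3, -189, -5]
/     [11, -3, 37]
rot   [-3, 37, 11]
over  [-3, 37, 11, 37]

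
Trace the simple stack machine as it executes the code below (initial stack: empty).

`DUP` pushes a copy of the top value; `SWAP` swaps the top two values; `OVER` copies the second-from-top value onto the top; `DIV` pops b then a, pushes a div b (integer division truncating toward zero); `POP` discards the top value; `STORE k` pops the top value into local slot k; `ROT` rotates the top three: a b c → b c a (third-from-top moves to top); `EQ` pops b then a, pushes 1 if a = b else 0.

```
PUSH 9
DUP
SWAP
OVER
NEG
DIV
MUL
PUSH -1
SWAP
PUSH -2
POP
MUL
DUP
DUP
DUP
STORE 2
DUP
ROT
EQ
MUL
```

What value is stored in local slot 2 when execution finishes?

PUSH 9  → 9
DUP     → 9 9
SWAP    → 9 9
OVER    → 9 9 9
NEG     → 9 9 -9
DIV     → 9 -1
MUL     → -9
PUSH -1 → -9 -1
SWAP    → -1 -9
PUSH -2 → -1 -9 -2
POP     → -1 -9
MUL     → 9
DUP     → 9 9
DUP     → 9 9 9
DUP     → 9 9 9 9
STORE 2 → 9 9 9
DUP     → 9 9 9 9
ROT     → 9 9 9 9
EQ      → 9 9 1
MUL     → 9 9

9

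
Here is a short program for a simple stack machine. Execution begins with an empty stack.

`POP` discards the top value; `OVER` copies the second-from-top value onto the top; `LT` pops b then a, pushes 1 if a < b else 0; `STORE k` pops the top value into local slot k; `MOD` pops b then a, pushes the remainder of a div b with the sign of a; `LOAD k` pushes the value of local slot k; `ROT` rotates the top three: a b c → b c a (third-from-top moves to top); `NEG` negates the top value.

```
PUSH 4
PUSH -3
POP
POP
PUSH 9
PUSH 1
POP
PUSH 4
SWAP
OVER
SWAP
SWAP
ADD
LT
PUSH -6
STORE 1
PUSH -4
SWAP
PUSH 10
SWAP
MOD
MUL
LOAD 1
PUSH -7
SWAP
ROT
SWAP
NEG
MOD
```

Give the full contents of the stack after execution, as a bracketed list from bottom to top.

PUSH 4   4
PUSH -3  4 -3
POP      4
POP      (empty)
PUSH 9   9
PUSH 1   9 1
POP      9
PUSH 4   9 4
SWAP     4 9
OVER     4 9 4
SWAP     4 4 9
SWAP     4 9 4
ADD      4 13
LT       1
PUSH -6  1 -6
STORE 1  1
PUSH -4  1 -4
SWAP     -4 1
PUSH 10  -4 1 10
SWAP     -4 10 1
MOD      -4 0
MUL      0
LOAD 1   0 -6
PUSH -7  0 -6 -7
SWAP     0 -7 -6
ROT      -7 -6 0
SWAP     -7 0 -6
NEG      -7 0 6
MOD      -7 0

[-7, 0]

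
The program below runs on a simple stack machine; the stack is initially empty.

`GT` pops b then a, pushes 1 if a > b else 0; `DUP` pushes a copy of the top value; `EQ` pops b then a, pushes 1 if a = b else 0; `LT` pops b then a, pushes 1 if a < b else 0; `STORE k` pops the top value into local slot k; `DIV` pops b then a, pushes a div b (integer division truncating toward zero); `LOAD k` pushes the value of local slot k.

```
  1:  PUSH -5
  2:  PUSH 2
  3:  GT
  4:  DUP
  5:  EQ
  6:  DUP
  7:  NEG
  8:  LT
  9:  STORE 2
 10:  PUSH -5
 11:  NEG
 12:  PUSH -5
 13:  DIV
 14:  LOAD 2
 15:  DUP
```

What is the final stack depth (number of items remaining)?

3

PUSH -5  [-5]
PUSH 2   [-5, 2]
GT       [0]
DUP      [0, 0]
EQ       [1]
DUP      [1, 1]
NEG      [1, -1]
LT       [0]
STORE 2  []
PUSH -5  [-5]
NEG      [5]
PUSH -5  [5, -5]
DIV      [-1]
LOAD 2   [-1, 0]
DUP      [-1, 0, 0]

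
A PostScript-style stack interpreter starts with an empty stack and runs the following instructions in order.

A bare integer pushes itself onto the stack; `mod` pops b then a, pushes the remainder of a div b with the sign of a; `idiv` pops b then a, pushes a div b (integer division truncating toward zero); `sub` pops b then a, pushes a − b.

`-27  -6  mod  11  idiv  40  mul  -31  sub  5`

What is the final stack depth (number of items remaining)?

-27  -> -27
-6   -> -27 -6
mod  -> -3
11   -> -3 11
idiv -> 0
40   -> 0 40
mul  -> 0
-31  -> 0 -31
sub  -> 31
5    -> 31 5

2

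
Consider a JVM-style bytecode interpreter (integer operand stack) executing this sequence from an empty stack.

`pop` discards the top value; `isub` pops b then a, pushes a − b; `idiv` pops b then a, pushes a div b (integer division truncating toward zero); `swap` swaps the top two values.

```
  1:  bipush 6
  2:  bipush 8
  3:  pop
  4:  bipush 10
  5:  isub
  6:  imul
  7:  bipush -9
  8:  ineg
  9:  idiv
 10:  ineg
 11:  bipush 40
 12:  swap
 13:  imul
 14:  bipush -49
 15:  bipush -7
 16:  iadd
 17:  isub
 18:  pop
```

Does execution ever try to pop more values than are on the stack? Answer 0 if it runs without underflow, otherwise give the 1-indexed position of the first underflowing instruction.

bipush 6  : 6
bipush 8  : 6 8
pop       : 6
bipush 10 : 6 10
isub      : -4
imul  — needs 2 operands, stack has 1 → underflow

6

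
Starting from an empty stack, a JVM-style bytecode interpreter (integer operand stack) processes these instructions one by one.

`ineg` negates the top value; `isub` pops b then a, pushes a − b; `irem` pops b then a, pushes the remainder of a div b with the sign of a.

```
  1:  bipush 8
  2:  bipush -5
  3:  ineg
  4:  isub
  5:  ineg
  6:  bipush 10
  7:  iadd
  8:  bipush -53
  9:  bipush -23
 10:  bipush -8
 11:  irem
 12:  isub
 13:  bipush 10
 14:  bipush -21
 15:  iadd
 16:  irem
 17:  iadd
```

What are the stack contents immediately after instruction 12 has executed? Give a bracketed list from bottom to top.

bipush 8   → 8
bipush -5  → 8 -5
ineg       → 8 5
isub       → 3
ineg       → -3
bipush 10  → -3 10
iadd       → 7
bipush -53 → 7 -53
bipush -23 → 7 -53 -23
bipush -8  → 7 -53 -23 -8
irem       → 7 -53 -7
isub       → 7 -46

[7, -46]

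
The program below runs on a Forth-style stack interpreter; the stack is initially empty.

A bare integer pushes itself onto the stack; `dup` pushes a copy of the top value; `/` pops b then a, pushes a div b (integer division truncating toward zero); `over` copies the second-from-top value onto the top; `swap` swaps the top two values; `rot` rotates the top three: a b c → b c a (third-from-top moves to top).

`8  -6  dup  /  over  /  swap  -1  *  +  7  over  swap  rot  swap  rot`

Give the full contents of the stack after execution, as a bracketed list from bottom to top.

8    -> [8]
-6   -> [8, -6]
dup  -> [8, -6, -6]
/    -> [8, 1]
over -> [8, 1, 8]
/    -> [8, 0]
swap -> [0, 8]
-1   -> [0, 8, -1]
*    -> [0, -8]
+    -> [-8]
7    -> [-8, 7]
over -> [-8, 7, -8]
swap -> [-8, -8, 7]
rot  -> [-8, 7, -8]
swap -> [-8, -8, 7]
rot  -> [-8, 7, -8]

[-8, 7, -8]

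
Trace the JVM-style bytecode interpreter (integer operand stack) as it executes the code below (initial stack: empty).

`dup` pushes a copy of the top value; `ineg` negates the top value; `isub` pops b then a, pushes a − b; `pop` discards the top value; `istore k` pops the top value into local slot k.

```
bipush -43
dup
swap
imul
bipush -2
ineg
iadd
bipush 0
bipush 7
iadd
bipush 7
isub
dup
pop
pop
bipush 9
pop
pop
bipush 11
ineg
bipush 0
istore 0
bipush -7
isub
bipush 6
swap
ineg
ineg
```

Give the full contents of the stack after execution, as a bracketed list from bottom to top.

[6, -4]

bipush -43 : -43
dup        : -43 -43
swap       : -43 -43
imul       : 1849
bipush -2  : 1849 -2
ineg       : 1849 2
iadd       : 1851
bipush 0   : 1851 0
bipush 7   : 1851 0 7
iadd       : 1851 7
bipush 7   : 1851 7 7
isub       : 1851 0
dup        : 1851 0 0
pop        : 1851 0
pop        : 1851
bipush 9   : 1851 9
pop        : 1851
pop        : (empty)
bipush 11  : 11
ineg       : -11
bipush 0   : -11 0
istore 0   : -11
bipush -7  : -11 -7
isub       : -4
bipush 6   : -4 6
swap       : 6 -4
ineg       : 6 4
ineg       : 6 -4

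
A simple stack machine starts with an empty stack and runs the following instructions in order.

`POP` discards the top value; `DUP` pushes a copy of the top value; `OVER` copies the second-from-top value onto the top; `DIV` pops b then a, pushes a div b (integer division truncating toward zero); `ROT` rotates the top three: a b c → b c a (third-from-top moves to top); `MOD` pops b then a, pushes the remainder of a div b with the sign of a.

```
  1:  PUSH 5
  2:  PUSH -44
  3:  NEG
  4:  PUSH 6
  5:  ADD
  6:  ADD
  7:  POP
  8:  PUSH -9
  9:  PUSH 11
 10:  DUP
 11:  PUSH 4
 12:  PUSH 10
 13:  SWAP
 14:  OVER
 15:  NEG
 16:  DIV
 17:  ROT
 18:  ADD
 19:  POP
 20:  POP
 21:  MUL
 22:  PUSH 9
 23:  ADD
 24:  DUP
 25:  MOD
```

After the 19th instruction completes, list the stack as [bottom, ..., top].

[-9, 11, 10]

PUSH 5   -> [5]
PUSH -44 -> [5, -44]
NEG      -> [5, 44]
PUSH 6   -> [5, 44, 6]
ADD      -> [5, 50]
ADD      -> [55]
POP      -> []
PUSH -9  -> [-9]
PUSH 11  -> [-9, 11]
DUP      -> [-9, 11, 11]
PUSH 4   -> [-9, 11, 11, 4]
PUSH 10  -> [-9, 11, 11, 4, 10]
SWAP     -> [-9, 11, 11, 10, 4]
OVER     -> [-9, 11, 11, 10, 4, 10]
NEG      -> [-9, 11, 11, 10, 4, -10]
DIV      -> [-9, 11, 11, 10, 0]
ROT      -> [-9, 11, 10, 0, 11]
ADD      -> [-9, 11, 10, 11]
POP      -> [-9, 11, 10]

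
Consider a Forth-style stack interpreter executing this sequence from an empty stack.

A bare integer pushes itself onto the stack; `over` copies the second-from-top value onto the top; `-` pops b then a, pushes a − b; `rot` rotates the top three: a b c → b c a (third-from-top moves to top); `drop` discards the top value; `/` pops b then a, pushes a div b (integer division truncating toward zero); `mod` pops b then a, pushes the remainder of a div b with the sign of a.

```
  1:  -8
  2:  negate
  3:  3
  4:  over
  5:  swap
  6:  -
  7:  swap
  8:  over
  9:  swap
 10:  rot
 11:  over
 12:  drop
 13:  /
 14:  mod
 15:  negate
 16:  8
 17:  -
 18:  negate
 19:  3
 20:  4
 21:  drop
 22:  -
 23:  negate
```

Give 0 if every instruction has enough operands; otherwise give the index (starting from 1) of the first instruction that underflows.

0

-8     → [-8]
negate → [8]
3      → [8, 3]
over   → [8, 3, 8]
swap   → [8, 8, 3]
-      → [8, 5]
swap   → [5, 8]
over   → [5, 8, 5]
swap   → [5, 5, 8]
rot    → [5, 8, 5]
over   → [5, 8, 5, 8]
drop   → [5, 8, 5]
/      → [5, 1]
mod    → [0]
negate → [0]
8      → [0, 8]
-      → [-8]
negate → [8]
3      → [8, 3]
4      → [8, 3, 4]
drop   → [8, 3]
-      → [5]
negate → [-5]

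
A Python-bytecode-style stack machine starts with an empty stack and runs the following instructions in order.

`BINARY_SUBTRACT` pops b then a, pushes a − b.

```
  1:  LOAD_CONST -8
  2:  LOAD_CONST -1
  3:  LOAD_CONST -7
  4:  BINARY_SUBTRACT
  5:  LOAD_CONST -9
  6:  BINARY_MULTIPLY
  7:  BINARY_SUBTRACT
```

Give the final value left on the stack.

LOAD_CONST -8   -> -8
LOAD_CONST -1   -> -8 -1
LOAD_CONST -7   -> -8 -1 -7
BINARY_SUBTRACT -> -8 6
LOAD_CONST -9   -> -8 6 -9
BINARY_MULTIPLY -> -8 -54
BINARY_SUBTRACT -> 46

46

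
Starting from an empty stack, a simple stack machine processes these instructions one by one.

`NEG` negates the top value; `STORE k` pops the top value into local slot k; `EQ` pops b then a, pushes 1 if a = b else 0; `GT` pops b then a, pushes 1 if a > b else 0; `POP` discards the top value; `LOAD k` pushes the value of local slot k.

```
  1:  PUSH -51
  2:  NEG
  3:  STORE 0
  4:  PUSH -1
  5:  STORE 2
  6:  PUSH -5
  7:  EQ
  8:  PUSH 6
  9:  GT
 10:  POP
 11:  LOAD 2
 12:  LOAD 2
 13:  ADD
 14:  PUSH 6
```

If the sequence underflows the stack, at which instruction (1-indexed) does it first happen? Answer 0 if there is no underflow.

PUSH -51 → -51
NEG      → 51
STORE 0  → (empty)
PUSH -1  → -1
STORE 2  → (empty)
PUSH -5  → -5
EQ  — needs 2 operands, stack has 1 → underflow

7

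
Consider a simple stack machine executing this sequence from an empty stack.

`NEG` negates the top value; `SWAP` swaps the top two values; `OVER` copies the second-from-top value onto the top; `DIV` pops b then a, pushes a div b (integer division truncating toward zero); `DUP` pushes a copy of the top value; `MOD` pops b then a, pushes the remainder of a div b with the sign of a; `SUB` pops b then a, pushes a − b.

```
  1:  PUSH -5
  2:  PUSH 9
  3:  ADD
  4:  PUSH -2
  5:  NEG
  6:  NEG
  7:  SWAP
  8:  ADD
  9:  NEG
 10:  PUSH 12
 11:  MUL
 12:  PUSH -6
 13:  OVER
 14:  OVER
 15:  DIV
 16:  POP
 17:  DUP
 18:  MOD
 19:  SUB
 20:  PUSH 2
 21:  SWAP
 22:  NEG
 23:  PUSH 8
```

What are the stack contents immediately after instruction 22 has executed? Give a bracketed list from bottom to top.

[2, 24]

PUSH -5 -> [-5]
PUSH 9  -> [-5, 9]
ADD     -> [4]
PUSH -2 -> [4, -2]
NEG     -> [4, 2]
NEG     -> [4, -2]
SWAP    -> [-2, 4]
ADD     -> [2]
NEG     -> [-2]
PUSH 12 -> [-2, 12]
MUL     -> [-24]
PUSH -6 -> [-24, -6]
OVER    -> [-24, -6, -24]
OVER    -> [-24, -6, -24, -6]
DIV     -> [-24, -6, 4]
POP     -> [-24, -6]
DUP     -> [-24, -6, -6]
MOD     -> [-24, 0]
SUB     -> [-24]
PUSH 2  -> [-24, 2]
SWAP    -> [2, -24]
NEG     -> [2, 24]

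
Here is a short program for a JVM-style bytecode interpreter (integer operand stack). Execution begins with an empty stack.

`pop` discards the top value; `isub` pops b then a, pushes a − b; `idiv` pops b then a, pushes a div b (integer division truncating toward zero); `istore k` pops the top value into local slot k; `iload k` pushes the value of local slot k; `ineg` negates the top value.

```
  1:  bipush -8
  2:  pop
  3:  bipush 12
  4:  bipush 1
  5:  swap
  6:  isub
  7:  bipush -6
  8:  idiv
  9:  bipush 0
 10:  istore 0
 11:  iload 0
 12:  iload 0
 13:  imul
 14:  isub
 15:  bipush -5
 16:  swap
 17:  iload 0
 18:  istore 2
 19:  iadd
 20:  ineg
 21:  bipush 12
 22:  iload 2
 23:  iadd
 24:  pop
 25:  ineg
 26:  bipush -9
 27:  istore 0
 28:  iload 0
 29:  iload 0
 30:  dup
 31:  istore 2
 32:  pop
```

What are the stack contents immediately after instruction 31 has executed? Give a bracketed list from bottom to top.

bipush -8 : [-8]
pop       : []
bipush 12 : [12]
bipush 1  : [12, 1]
swap      : [1, 12]
isub      : [-11]
bipush -6 : [-11, -6]
idiv      : [1]
bipush 0  : [1, 0]
istore 0  : [1]
iload 0   : [1, 0]
iload 0   : [1, 0, 0]
imul      : [1, 0]
isub      : [1]
bipush -5 : [1, -5]
swap      : [-5, 1]
iload 0   : [-5, 1, 0]
istore 2  : [-5, 1]
iadd      : [-4]
ineg      : [4]
bipush 12 : [4, 12]
iload 2   : [4, 12, 0]
iadd      : [4, 12]
pop       : [4]
ineg      : [-4]
bipush -9 : [-4, -9]
istore 0  : [-4]
iload 0   : [-4, -9]
iload 0   : [-4, -9, -9]
dup       : [-4, -9, -9, -9]
istore 2  : [-4, -9, -9]

[-4, -9, -9]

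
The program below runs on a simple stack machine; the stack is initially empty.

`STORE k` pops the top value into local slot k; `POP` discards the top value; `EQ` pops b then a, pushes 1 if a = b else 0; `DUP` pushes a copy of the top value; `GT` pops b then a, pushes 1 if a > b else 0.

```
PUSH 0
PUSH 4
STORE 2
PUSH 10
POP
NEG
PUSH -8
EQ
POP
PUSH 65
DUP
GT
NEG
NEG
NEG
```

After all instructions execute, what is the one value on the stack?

PUSH 0  → 0
PUSH 4  → 0 4
STORE 2 → 0
PUSH 10 → 0 10
POP     → 0
NEG     → 0
PUSH -8 → 0 -8
EQ      → 0
POP     → (empty)
PUSH 65 → 65
DUP     → 65 65
GT      → 0
NEG     → 0
NEG     → 0
NEG     → 0

0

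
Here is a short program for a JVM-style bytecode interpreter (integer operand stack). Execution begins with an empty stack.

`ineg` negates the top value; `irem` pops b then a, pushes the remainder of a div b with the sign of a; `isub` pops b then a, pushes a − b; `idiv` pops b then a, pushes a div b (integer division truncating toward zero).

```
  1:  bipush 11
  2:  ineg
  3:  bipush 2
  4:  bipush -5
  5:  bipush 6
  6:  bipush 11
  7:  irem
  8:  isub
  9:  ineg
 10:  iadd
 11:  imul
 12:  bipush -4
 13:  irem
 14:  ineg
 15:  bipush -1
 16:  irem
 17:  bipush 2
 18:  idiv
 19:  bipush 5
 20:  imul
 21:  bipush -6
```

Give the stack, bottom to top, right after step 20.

bipush 11 -> [11]
ineg      -> [-11]
bipush 2  -> [-11, 2]
bipush -5 -> [-11, 2, -5]
bipush 6  -> [-11, 2, -5, 6]
bipush 11 -> [-11, 2, -5, 6, 11]
irem      -> [-11, 2, -5, 6]
isub      -> [-11, 2, -11]
ineg      -> [-11, 2, 11]
iadd      -> [-11, 13]
imul      -> [-143]
bipush -4 -> [-143, -4]
irem      -> [-3]
ineg      -> [3]
bipush -1 -> [3, -1]
irem      -> [0]
bipush 2  -> [0, 2]
idiv      -> [0]
bipush 5  -> [0, 5]
imul      -> [0]

[0]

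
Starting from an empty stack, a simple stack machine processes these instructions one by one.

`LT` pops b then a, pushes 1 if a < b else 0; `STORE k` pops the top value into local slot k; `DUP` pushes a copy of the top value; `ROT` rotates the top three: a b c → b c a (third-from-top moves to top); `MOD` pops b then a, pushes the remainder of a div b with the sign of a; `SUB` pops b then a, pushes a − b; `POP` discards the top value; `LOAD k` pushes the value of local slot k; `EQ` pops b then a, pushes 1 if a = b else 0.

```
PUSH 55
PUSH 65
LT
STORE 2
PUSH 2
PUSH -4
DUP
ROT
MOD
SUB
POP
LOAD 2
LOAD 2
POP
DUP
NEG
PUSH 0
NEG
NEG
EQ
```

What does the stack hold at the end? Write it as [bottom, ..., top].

[1, 0]

PUSH 55 : [55]
PUSH 65 : [55, 65]
LT      : [1]
STORE 2 : []
PUSH 2  : [2]
PUSH -4 : [2, -4]
DUP     : [2, -4, -4]
ROT     : [-4, -4, 2]
MOD     : [-4, 0]
SUB     : [-4]
POP     : []
LOAD 2  : [1]
LOAD 2  : [1, 1]
POP     : [1]
DUP     : [1, 1]
NEG     : [1, -1]
PUSH 0  : [1, -1, 0]
NEG     : [1, -1, 0]
NEG     : [1, -1, 0]
EQ      : [1, 0]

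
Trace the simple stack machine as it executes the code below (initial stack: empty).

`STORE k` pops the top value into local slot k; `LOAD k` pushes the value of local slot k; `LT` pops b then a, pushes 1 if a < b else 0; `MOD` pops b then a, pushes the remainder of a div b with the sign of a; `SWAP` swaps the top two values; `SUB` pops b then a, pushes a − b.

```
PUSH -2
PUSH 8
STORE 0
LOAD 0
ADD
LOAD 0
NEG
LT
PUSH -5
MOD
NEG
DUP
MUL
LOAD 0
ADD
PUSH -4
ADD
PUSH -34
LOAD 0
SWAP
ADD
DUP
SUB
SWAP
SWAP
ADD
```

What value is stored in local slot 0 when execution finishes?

PUSH -2   -2
PUSH 8    -2 8
STORE 0   -2
LOAD 0    -2 8
ADD       6
LOAD 0    6 8
NEG       6 -8
LT        0
PUSH -5   0 -5
MOD       0
NEG       0
DUP       0 0
MUL       0
LOAD 0    0 8
ADD       8
PUSH -4   8 -4
ADD       4
PUSH -34  4 -34
LOAD 0    4 -34 8
SWAP      4 8 -34
ADD       4 -26
DUP       4 -26 -26
SUB       4 0
SWAP      0 4
SWAP      4 0
ADD       4

8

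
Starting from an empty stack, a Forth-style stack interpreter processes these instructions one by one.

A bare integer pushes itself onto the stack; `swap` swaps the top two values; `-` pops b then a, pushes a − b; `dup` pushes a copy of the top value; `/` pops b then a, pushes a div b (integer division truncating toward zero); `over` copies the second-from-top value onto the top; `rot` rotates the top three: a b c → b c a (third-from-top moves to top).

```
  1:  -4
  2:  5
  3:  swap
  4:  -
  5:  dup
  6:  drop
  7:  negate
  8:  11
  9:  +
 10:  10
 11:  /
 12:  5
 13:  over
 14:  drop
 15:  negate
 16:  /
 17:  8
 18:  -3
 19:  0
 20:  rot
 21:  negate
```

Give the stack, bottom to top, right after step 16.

-4     : -4
5      : -4 5
swap   : 5 -4
-      : 9
dup    : 9 9
drop   : 9
negate : -9
11     : -9 11
+      : 2
10     : 2 10
/      : 0
5      : 0 5
over   : 0 5 0
drop   : 0 5
negate : 0 -5
/      : 0

[0]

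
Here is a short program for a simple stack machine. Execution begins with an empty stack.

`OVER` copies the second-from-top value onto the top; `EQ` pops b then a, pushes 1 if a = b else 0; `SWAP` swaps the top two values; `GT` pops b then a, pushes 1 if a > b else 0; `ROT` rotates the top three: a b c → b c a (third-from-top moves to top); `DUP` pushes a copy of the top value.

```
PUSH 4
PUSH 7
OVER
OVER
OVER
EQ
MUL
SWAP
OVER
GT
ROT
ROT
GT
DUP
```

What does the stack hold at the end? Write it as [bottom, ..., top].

PUSH 4 : [4]
PUSH 7 : [4, 7]
OVER   : [4, 7, 4]
OVER   : [4, 7, 4, 7]
OVER   : [4, 7, 4, 7, 4]
EQ     : [4, 7, 4, 0]
MUL    : [4, 7, 0]
SWAP   : [4, 0, 7]
OVER   : [4, 0, 7, 0]
GT     : [4, 0, 1]
ROT    : [0, 1, 4]
ROT    : [1, 4, 0]
GT     : [1, 1]
DUP    : [1, 1, 1]

[1, 1, 1]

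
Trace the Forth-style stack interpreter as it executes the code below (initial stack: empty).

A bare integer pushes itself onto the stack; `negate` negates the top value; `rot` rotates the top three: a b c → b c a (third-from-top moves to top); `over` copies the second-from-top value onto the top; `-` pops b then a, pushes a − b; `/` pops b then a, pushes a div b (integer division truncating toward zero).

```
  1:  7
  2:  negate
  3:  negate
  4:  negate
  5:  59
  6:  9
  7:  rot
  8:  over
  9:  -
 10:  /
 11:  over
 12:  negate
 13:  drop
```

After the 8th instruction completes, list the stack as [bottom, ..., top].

[59, 9, -7, 9]

7      → [7]
negate → [-7]
negate → [7]
negate → [-7]
59     → [-7, 59]
9      → [-7, 59, 9]
rot    → [59, 9, -7]
over   → [59, 9, -7, 9]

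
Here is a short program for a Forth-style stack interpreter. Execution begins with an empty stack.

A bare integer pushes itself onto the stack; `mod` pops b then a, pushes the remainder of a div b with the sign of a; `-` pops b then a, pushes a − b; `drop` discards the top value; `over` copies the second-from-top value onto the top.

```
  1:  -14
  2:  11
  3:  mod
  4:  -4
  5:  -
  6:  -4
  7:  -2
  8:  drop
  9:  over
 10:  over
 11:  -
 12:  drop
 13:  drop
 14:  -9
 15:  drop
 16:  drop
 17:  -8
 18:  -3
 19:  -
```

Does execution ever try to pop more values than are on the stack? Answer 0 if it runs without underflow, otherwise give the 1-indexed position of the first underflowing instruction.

0

-14  → -14
11   → -14 11
mod  → -3
-4   → -3 -4
-    → 1
-4   → 1 -4
-2   → 1 -4 -2
drop → 1 -4
over → 1 -4 1
over → 1 -4 1 -4
-    → 1 -4 5
drop → 1 -4
drop → 1
-9   → 1 -9
drop → 1
drop → (empty)
-8   → -8
-3   → -8 -3
-    → -5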